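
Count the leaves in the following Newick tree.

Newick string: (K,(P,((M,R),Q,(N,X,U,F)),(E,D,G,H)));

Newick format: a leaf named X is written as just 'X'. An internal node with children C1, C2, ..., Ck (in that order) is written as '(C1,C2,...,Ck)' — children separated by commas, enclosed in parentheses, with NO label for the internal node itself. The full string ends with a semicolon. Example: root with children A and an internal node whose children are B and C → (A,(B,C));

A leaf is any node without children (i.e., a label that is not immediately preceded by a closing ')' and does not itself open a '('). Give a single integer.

Newick: (K,(P,((M,R),Q,(N,X,U,F)),(E,D,G,H)));
Scan left-to-right; a leaf is any maximal label run not followed by '(':
  pos 1: leaf 'K' → count = 1
  pos 4: leaf 'P' → count = 2
  pos 8: leaf 'M' → count = 3
  pos 10: leaf 'R' → count = 4
  pos 13: leaf 'Q' → count = 5
  pos 16: leaf 'N' → count = 6
  pos 18: leaf 'X' → count = 7
  pos 20: leaf 'U' → count = 8
  pos 22: leaf 'F' → count = 9
  pos 27: leaf 'E' → count = 10
  pos 29: leaf 'D' → count = 11
  pos 31: leaf 'G' → count = 12
  pos 33: leaf 'H' → count = 13
Total leaves: 13

Answer: 13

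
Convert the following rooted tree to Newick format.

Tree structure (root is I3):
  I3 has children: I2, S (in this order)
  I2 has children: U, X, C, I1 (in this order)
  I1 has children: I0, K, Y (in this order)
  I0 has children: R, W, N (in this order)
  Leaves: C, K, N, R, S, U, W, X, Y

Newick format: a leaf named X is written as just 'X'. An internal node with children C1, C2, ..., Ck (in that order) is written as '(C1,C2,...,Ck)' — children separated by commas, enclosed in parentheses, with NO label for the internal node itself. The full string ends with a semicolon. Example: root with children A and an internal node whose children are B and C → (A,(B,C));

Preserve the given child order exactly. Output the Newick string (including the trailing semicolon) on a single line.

Answer: ((U,X,C,((R,W,N),K,Y)),S);

Derivation:
internal I3 with children ['I2', 'S']
  internal I2 with children ['U', 'X', 'C', 'I1']
    leaf 'U' → 'U'
    leaf 'X' → 'X'
    leaf 'C' → 'C'
    internal I1 with children ['I0', 'K', 'Y']
      internal I0 with children ['R', 'W', 'N']
        leaf 'R' → 'R'
        leaf 'W' → 'W'
        leaf 'N' → 'N'
      → '(R,W,N)'
      leaf 'K' → 'K'
      leaf 'Y' → 'Y'
    → '((R,W,N),K,Y)'
  → '(U,X,C,((R,W,N),K,Y))'
  leaf 'S' → 'S'
→ '((U,X,C,((R,W,N),K,Y)),S)'
Final: ((U,X,C,((R,W,N),K,Y)),S);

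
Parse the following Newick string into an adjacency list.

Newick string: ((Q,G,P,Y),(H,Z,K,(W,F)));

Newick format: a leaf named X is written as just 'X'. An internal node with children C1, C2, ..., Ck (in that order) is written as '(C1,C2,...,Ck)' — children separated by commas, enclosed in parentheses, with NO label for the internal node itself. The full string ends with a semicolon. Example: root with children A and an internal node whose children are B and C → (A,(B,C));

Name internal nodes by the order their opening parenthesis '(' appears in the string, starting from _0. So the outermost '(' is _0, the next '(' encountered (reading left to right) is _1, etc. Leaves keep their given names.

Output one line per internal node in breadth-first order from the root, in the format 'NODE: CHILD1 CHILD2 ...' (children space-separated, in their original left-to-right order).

Input: ((Q,G,P,Y),(H,Z,K,(W,F)));
Scanning left-to-right, naming '(' by encounter order:
  pos 0: '(' -> open internal node _0 (depth 1)
  pos 1: '(' -> open internal node _1 (depth 2)
  pos 9: ')' -> close internal node _1 (now at depth 1)
  pos 11: '(' -> open internal node _2 (depth 2)
  pos 18: '(' -> open internal node _3 (depth 3)
  pos 22: ')' -> close internal node _3 (now at depth 2)
  pos 23: ')' -> close internal node _2 (now at depth 1)
  pos 24: ')' -> close internal node _0 (now at depth 0)
Total internal nodes: 4
BFS adjacency from root:
  _0: _1 _2
  _1: Q G P Y
  _2: H Z K _3
  _3: W F

Answer: _0: _1 _2
_1: Q G P Y
_2: H Z K _3
_3: W F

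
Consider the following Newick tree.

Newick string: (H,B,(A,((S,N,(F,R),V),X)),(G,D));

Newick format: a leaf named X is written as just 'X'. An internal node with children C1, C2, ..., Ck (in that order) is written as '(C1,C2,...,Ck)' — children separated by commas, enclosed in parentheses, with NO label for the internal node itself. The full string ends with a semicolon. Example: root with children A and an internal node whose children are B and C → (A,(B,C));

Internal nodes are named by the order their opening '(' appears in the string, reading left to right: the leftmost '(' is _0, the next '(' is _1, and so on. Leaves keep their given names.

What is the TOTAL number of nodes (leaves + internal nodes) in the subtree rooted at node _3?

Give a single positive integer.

Answer: 7

Derivation:
Newick: (H,B,(A,((S,N,(F,R),V),X)),(G,D));
Locate _3: it is the '(' at position 9 (the 4th '(' reading left to right).
Query: subtree rooted at _3
_3: subtree_size = 1 + 6
  S: subtree_size = 1 + 0
  N: subtree_size = 1 + 0
  _4: subtree_size = 1 + 2
    F: subtree_size = 1 + 0
    R: subtree_size = 1 + 0
  V: subtree_size = 1 + 0
Total subtree size of _3: 7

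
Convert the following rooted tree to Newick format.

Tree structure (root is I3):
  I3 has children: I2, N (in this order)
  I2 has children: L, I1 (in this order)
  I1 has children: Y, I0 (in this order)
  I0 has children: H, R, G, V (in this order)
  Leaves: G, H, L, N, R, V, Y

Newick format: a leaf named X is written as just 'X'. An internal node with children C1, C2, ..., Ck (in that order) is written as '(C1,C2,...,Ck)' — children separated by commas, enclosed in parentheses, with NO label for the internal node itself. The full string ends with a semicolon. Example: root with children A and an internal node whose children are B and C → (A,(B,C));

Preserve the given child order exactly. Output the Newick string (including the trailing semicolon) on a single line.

Answer: ((L,(Y,(H,R,G,V))),N);

Derivation:
internal I3 with children ['I2', 'N']
  internal I2 with children ['L', 'I1']
    leaf 'L' → 'L'
    internal I1 with children ['Y', 'I0']
      leaf 'Y' → 'Y'
      internal I0 with children ['H', 'R', 'G', 'V']
        leaf 'H' → 'H'
        leaf 'R' → 'R'
        leaf 'G' → 'G'
        leaf 'V' → 'V'
      → '(H,R,G,V)'
    → '(Y,(H,R,G,V))'
  → '(L,(Y,(H,R,G,V)))'
  leaf 'N' → 'N'
→ '((L,(Y,(H,R,G,V))),N)'
Final: ((L,(Y,(H,R,G,V))),N);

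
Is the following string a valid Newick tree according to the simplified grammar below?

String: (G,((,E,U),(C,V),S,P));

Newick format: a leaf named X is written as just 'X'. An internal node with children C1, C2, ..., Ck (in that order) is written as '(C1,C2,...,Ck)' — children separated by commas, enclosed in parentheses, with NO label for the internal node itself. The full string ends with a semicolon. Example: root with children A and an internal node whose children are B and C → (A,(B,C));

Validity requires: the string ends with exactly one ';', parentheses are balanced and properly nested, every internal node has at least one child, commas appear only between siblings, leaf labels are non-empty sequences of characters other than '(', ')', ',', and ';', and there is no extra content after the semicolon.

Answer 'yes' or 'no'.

Input: (G,((,E,U),(C,V),S,P));
Paren balance: 4 '(' vs 4 ')' OK
Ends with single ';': True
Full parse: FAILS (empty leaf label at pos 5)
Valid: False

Answer: no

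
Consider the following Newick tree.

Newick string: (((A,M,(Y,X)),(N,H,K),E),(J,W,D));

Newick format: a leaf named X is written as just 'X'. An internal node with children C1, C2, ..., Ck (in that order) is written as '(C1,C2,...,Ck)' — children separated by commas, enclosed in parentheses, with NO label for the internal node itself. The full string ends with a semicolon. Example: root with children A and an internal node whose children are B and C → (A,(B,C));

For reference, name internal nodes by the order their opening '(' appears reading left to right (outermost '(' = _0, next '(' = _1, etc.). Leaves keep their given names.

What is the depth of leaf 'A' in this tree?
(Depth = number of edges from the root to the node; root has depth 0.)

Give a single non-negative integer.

Newick: (((A,M,(Y,X)),(N,H,K),E),(J,W,D));
Naming internals by '(' encounter order: outermost '(' = _0, next = _1, ...
Query node: A
Path from root: _0 -> _1 -> _2 -> A
Depth of A: 3 (number of edges from root)

Answer: 3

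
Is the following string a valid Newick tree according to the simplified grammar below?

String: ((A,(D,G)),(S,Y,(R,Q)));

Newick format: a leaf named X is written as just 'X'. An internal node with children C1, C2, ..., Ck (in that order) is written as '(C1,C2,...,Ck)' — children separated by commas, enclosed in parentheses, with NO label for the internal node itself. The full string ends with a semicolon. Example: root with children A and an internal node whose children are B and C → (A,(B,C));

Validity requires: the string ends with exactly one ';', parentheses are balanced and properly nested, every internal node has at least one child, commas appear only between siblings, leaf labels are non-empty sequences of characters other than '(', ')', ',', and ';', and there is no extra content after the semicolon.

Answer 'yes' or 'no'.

Input: ((A,(D,G)),(S,Y,(R,Q)));
Paren balance: 5 '(' vs 5 ')' OK
Ends with single ';': True
Full parse: OK
Valid: True

Answer: yes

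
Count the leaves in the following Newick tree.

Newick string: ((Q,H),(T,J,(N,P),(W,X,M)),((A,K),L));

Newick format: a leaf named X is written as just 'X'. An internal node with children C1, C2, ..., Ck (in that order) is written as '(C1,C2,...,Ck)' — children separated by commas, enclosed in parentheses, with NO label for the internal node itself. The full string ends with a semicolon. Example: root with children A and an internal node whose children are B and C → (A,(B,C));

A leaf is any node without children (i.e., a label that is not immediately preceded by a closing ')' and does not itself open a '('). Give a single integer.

Answer: 12

Derivation:
Newick: ((Q,H),(T,J,(N,P),(W,X,M)),((A,K),L));
Scan left-to-right; a leaf is any maximal label run not followed by '(':
  pos 2: leaf 'Q' → count = 1
  pos 4: leaf 'H' → count = 2
  pos 8: leaf 'T' → count = 3
  pos 10: leaf 'J' → count = 4
  pos 13: leaf 'N' → count = 5
  pos 15: leaf 'P' → count = 6
  pos 19: leaf 'W' → count = 7
  pos 21: leaf 'X' → count = 8
  pos 23: leaf 'M' → count = 9
  pos 29: leaf 'A' → count = 10
  pos 31: leaf 'K' → count = 11
  pos 34: leaf 'L' → count = 12
Total leaves: 12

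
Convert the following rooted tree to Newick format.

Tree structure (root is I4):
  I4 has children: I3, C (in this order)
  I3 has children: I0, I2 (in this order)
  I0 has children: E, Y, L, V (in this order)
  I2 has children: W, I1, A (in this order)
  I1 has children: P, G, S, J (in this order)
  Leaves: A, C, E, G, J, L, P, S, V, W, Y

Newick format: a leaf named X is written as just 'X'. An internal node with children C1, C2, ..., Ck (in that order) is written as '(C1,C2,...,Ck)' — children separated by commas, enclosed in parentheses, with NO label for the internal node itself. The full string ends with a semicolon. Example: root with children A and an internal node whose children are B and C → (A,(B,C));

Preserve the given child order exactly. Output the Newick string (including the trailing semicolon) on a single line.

internal I4 with children ['I3', 'C']
  internal I3 with children ['I0', 'I2']
    internal I0 with children ['E', 'Y', 'L', 'V']
      leaf 'E' → 'E'
      leaf 'Y' → 'Y'
      leaf 'L' → 'L'
      leaf 'V' → 'V'
    → '(E,Y,L,V)'
    internal I2 with children ['W', 'I1', 'A']
      leaf 'W' → 'W'
      internal I1 with children ['P', 'G', 'S', 'J']
        leaf 'P' → 'P'
        leaf 'G' → 'G'
        leaf 'S' → 'S'
        leaf 'J' → 'J'
      → '(P,G,S,J)'
      leaf 'A' → 'A'
    → '(W,(P,G,S,J),A)'
  → '((E,Y,L,V),(W,(P,G,S,J),A))'
  leaf 'C' → 'C'
→ '(((E,Y,L,V),(W,(P,G,S,J),A)),C)'
Final: (((E,Y,L,V),(W,(P,G,S,J),A)),C);

Answer: (((E,Y,L,V),(W,(P,G,S,J),A)),C);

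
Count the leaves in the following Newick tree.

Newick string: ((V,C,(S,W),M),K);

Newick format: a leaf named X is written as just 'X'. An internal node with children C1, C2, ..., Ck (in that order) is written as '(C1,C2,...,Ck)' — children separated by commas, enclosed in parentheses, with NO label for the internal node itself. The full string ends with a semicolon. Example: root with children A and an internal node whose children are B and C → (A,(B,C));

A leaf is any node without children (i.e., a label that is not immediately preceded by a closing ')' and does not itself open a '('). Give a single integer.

Answer: 6

Derivation:
Newick: ((V,C,(S,W),M),K);
Scan left-to-right; a leaf is any maximal label run not followed by '(':
  pos 2: leaf 'V' → count = 1
  pos 4: leaf 'C' → count = 2
  pos 7: leaf 'S' → count = 3
  pos 9: leaf 'W' → count = 4
  pos 12: leaf 'M' → count = 5
  pos 15: leaf 'K' → count = 6
Total leaves: 6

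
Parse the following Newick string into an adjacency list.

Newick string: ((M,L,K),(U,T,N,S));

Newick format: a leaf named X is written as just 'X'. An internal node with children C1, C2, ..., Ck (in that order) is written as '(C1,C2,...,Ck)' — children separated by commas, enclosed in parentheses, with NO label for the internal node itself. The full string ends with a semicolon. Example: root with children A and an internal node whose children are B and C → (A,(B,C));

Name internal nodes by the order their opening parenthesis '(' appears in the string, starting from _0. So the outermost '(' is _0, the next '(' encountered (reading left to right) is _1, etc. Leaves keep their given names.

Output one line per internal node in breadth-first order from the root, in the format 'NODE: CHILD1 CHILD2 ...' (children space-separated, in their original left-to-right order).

Answer: _0: _1 _2
_1: M L K
_2: U T N S

Derivation:
Input: ((M,L,K),(U,T,N,S));
Scanning left-to-right, naming '(' by encounter order:
  pos 0: '(' -> open internal node _0 (depth 1)
  pos 1: '(' -> open internal node _1 (depth 2)
  pos 7: ')' -> close internal node _1 (now at depth 1)
  pos 9: '(' -> open internal node _2 (depth 2)
  pos 17: ')' -> close internal node _2 (now at depth 1)
  pos 18: ')' -> close internal node _0 (now at depth 0)
Total internal nodes: 3
BFS adjacency from root:
  _0: _1 _2
  _1: M L K
  _2: U T N S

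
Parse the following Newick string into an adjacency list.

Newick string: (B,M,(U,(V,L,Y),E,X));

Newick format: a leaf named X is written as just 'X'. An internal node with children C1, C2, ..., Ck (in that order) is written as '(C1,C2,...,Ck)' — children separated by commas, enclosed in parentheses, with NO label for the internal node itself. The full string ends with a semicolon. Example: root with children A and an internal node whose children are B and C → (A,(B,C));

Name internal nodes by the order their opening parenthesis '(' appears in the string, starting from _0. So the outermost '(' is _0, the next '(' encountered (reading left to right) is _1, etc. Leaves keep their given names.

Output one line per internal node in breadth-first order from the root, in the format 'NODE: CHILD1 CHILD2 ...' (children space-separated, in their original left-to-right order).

Answer: _0: B M _1
_1: U _2 E X
_2: V L Y

Derivation:
Input: (B,M,(U,(V,L,Y),E,X));
Scanning left-to-right, naming '(' by encounter order:
  pos 0: '(' -> open internal node _0 (depth 1)
  pos 5: '(' -> open internal node _1 (depth 2)
  pos 8: '(' -> open internal node _2 (depth 3)
  pos 14: ')' -> close internal node _2 (now at depth 2)
  pos 19: ')' -> close internal node _1 (now at depth 1)
  pos 20: ')' -> close internal node _0 (now at depth 0)
Total internal nodes: 3
BFS adjacency from root:
  _0: B M _1
  _1: U _2 E X
  _2: V L Y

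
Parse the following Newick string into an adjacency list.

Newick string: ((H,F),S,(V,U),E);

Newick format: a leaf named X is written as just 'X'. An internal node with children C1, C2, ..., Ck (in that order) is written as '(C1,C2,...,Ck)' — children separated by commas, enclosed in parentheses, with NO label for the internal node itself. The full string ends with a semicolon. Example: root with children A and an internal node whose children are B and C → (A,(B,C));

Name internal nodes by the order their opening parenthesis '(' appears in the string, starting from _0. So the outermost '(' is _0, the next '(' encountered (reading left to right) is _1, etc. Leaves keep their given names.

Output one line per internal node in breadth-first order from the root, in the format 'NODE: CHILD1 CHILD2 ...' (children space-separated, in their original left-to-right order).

Input: ((H,F),S,(V,U),E);
Scanning left-to-right, naming '(' by encounter order:
  pos 0: '(' -> open internal node _0 (depth 1)
  pos 1: '(' -> open internal node _1 (depth 2)
  pos 5: ')' -> close internal node _1 (now at depth 1)
  pos 9: '(' -> open internal node _2 (depth 2)
  pos 13: ')' -> close internal node _2 (now at depth 1)
  pos 16: ')' -> close internal node _0 (now at depth 0)
Total internal nodes: 3
BFS adjacency from root:
  _0: _1 S _2 E
  _1: H F
  _2: V U

Answer: _0: _1 S _2 E
_1: H F
_2: V U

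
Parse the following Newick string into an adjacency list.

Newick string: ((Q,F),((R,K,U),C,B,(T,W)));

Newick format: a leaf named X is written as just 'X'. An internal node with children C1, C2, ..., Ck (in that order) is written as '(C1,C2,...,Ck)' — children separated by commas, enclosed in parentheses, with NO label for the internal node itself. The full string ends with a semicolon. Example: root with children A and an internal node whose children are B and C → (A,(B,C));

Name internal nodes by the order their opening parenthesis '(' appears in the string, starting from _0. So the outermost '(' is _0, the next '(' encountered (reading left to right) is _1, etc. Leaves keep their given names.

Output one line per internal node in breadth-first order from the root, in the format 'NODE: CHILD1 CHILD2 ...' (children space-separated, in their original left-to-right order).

Answer: _0: _1 _2
_1: Q F
_2: _3 C B _4
_3: R K U
_4: T W

Derivation:
Input: ((Q,F),((R,K,U),C,B,(T,W)));
Scanning left-to-right, naming '(' by encounter order:
  pos 0: '(' -> open internal node _0 (depth 1)
  pos 1: '(' -> open internal node _1 (depth 2)
  pos 5: ')' -> close internal node _1 (now at depth 1)
  pos 7: '(' -> open internal node _2 (depth 2)
  pos 8: '(' -> open internal node _3 (depth 3)
  pos 14: ')' -> close internal node _3 (now at depth 2)
  pos 20: '(' -> open internal node _4 (depth 3)
  pos 24: ')' -> close internal node _4 (now at depth 2)
  pos 25: ')' -> close internal node _2 (now at depth 1)
  pos 26: ')' -> close internal node _0 (now at depth 0)
Total internal nodes: 5
BFS adjacency from root:
  _0: _1 _2
  _1: Q F
  _2: _3 C B _4
  _3: R K U
  _4: T W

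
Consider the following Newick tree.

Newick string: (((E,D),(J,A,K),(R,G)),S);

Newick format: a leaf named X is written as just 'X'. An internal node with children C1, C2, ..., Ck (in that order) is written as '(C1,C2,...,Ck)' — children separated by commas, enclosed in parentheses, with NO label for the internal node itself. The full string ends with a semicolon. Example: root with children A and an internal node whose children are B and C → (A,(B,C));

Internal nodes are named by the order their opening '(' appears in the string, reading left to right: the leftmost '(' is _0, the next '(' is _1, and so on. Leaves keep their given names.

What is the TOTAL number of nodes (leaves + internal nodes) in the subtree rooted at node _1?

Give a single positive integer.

Answer: 11

Derivation:
Newick: (((E,D),(J,A,K),(R,G)),S);
Locate _1: it is the '(' at position 1 (the 2nd '(' reading left to right).
Query: subtree rooted at _1
_1: subtree_size = 1 + 10
  _2: subtree_size = 1 + 2
    E: subtree_size = 1 + 0
    D: subtree_size = 1 + 0
  _3: subtree_size = 1 + 3
    J: subtree_size = 1 + 0
    A: subtree_size = 1 + 0
    K: subtree_size = 1 + 0
  _4: subtree_size = 1 + 2
    R: subtree_size = 1 + 0
    G: subtree_size = 1 + 0
Total subtree size of _1: 11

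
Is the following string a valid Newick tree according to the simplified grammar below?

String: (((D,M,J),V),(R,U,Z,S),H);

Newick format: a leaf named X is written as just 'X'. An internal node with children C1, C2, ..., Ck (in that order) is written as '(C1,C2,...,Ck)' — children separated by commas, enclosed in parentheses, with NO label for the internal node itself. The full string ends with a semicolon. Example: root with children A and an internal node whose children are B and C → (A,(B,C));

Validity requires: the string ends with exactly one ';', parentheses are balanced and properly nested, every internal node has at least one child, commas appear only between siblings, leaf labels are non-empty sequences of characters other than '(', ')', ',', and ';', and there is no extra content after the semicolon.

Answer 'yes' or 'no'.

Input: (((D,M,J),V),(R,U,Z,S),H);
Paren balance: 4 '(' vs 4 ')' OK
Ends with single ';': True
Full parse: OK
Valid: True

Answer: yes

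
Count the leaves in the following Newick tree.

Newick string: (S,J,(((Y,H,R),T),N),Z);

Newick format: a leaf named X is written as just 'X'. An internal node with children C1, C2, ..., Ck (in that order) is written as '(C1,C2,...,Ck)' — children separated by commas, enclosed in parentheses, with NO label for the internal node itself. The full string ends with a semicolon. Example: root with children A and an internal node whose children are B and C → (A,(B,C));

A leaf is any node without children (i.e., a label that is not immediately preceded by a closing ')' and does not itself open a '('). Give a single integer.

Newick: (S,J,(((Y,H,R),T),N),Z);
Scan left-to-right; a leaf is any maximal label run not followed by '(':
  pos 1: leaf 'S' → count = 1
  pos 3: leaf 'J' → count = 2
  pos 8: leaf 'Y' → count = 3
  pos 10: leaf 'H' → count = 4
  pos 12: leaf 'R' → count = 5
  pos 15: leaf 'T' → count = 6
  pos 18: leaf 'N' → count = 7
  pos 21: leaf 'Z' → count = 8
Total leaves: 8

Answer: 8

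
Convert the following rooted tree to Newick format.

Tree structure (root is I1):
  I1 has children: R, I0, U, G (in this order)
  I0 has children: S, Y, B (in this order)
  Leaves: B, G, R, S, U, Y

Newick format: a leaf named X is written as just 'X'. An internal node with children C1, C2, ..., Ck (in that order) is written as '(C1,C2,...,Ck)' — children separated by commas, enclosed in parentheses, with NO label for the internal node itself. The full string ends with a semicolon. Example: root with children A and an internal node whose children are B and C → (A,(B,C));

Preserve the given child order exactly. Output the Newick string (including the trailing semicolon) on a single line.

internal I1 with children ['R', 'I0', 'U', 'G']
  leaf 'R' → 'R'
  internal I0 with children ['S', 'Y', 'B']
    leaf 'S' → 'S'
    leaf 'Y' → 'Y'
    leaf 'B' → 'B'
  → '(S,Y,B)'
  leaf 'U' → 'U'
  leaf 'G' → 'G'
→ '(R,(S,Y,B),U,G)'
Final: (R,(S,Y,B),U,G);

Answer: (R,(S,Y,B),U,G);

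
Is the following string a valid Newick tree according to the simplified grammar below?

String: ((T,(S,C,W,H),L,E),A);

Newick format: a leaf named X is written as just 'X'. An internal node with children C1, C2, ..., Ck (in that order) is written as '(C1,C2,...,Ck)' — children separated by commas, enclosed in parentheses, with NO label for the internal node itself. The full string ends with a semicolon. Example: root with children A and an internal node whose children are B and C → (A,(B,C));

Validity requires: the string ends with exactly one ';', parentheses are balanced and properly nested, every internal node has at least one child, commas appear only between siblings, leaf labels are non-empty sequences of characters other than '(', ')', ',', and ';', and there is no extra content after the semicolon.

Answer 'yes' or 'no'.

Answer: yes

Derivation:
Input: ((T,(S,C,W,H),L,E),A);
Paren balance: 3 '(' vs 3 ')' OK
Ends with single ';': True
Full parse: OK
Valid: True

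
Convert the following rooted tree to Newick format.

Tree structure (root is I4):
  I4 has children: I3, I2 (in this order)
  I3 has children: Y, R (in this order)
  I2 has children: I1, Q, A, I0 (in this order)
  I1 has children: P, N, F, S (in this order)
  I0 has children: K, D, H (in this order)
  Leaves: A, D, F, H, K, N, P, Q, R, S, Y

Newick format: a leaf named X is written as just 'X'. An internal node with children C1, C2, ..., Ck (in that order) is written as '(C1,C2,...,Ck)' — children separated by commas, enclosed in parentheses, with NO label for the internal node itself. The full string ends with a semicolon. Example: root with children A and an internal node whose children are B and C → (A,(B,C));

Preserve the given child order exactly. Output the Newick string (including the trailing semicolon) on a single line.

internal I4 with children ['I3', 'I2']
  internal I3 with children ['Y', 'R']
    leaf 'Y' → 'Y'
    leaf 'R' → 'R'
  → '(Y,R)'
  internal I2 with children ['I1', 'Q', 'A', 'I0']
    internal I1 with children ['P', 'N', 'F', 'S']
      leaf 'P' → 'P'
      leaf 'N' → 'N'
      leaf 'F' → 'F'
      leaf 'S' → 'S'
    → '(P,N,F,S)'
    leaf 'Q' → 'Q'
    leaf 'A' → 'A'
    internal I0 with children ['K', 'D', 'H']
      leaf 'K' → 'K'
      leaf 'D' → 'D'
      leaf 'H' → 'H'
    → '(K,D,H)'
  → '((P,N,F,S),Q,A,(K,D,H))'
→ '((Y,R),((P,N,F,S),Q,A,(K,D,H)))'
Final: ((Y,R),((P,N,F,S),Q,A,(K,D,H)));

Answer: ((Y,R),((P,N,F,S),Q,A,(K,D,H)));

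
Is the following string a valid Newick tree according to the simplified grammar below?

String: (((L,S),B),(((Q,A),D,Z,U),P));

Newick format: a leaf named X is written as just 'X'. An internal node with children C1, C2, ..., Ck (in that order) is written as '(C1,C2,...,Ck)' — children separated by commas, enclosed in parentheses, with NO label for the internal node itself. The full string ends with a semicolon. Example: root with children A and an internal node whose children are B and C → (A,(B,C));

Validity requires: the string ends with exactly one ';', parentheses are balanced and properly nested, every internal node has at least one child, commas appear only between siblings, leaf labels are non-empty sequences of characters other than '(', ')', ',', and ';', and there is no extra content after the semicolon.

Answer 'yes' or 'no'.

Answer: yes

Derivation:
Input: (((L,S),B),(((Q,A),D,Z,U),P));
Paren balance: 6 '(' vs 6 ')' OK
Ends with single ';': True
Full parse: OK
Valid: True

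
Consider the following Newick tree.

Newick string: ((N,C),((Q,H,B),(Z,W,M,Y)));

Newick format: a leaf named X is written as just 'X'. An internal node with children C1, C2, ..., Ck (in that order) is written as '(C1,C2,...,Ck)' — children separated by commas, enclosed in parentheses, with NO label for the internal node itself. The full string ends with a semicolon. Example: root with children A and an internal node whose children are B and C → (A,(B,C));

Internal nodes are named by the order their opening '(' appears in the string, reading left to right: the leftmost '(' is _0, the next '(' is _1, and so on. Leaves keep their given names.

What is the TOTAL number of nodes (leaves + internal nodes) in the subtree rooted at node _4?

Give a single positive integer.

Answer: 5

Derivation:
Newick: ((N,C),((Q,H,B),(Z,W,M,Y)));
Locate _4: it is the '(' at position 16 (the 5th '(' reading left to right).
Query: subtree rooted at _4
_4: subtree_size = 1 + 4
  Z: subtree_size = 1 + 0
  W: subtree_size = 1 + 0
  M: subtree_size = 1 + 0
  Y: subtree_size = 1 + 0
Total subtree size of _4: 5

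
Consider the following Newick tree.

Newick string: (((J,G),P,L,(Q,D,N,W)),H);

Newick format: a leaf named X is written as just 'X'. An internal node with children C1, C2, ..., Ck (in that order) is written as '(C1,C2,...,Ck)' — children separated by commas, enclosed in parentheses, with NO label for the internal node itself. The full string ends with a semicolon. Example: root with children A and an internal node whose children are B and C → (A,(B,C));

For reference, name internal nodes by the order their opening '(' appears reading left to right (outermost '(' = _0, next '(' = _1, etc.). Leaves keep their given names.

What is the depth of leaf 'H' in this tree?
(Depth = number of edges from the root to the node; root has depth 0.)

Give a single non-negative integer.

Newick: (((J,G),P,L,(Q,D,N,W)),H);
Naming internals by '(' encounter order: outermost '(' = _0, next = _1, ...
Query node: H
Path from root: _0 -> H
Depth of H: 1 (number of edges from root)

Answer: 1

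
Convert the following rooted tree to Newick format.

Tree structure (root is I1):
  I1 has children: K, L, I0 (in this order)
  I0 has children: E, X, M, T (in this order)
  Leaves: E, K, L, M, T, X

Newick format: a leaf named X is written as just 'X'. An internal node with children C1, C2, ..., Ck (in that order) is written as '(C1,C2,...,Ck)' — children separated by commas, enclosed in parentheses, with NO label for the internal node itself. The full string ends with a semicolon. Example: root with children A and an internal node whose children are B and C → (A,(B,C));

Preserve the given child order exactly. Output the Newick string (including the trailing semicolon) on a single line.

Answer: (K,L,(E,X,M,T));

Derivation:
internal I1 with children ['K', 'L', 'I0']
  leaf 'K' → 'K'
  leaf 'L' → 'L'
  internal I0 with children ['E', 'X', 'M', 'T']
    leaf 'E' → 'E'
    leaf 'X' → 'X'
    leaf 'M' → 'M'
    leaf 'T' → 'T'
  → '(E,X,M,T)'
→ '(K,L,(E,X,M,T))'
Final: (K,L,(E,X,M,T));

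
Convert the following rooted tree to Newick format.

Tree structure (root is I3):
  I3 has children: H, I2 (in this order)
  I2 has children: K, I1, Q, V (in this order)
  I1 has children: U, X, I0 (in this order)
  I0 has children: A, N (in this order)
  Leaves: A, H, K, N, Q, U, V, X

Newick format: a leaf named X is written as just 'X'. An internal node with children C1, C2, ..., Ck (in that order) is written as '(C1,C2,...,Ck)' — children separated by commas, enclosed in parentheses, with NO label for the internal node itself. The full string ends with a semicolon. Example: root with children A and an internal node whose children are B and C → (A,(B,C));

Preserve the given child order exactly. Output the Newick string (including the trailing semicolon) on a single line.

internal I3 with children ['H', 'I2']
  leaf 'H' → 'H'
  internal I2 with children ['K', 'I1', 'Q', 'V']
    leaf 'K' → 'K'
    internal I1 with children ['U', 'X', 'I0']
      leaf 'U' → 'U'
      leaf 'X' → 'X'
      internal I0 with children ['A', 'N']
        leaf 'A' → 'A'
        leaf 'N' → 'N'
      → '(A,N)'
    → '(U,X,(A,N))'
    leaf 'Q' → 'Q'
    leaf 'V' → 'V'
  → '(K,(U,X,(A,N)),Q,V)'
→ '(H,(K,(U,X,(A,N)),Q,V))'
Final: (H,(K,(U,X,(A,N)),Q,V));

Answer: (H,(K,(U,X,(A,N)),Q,V));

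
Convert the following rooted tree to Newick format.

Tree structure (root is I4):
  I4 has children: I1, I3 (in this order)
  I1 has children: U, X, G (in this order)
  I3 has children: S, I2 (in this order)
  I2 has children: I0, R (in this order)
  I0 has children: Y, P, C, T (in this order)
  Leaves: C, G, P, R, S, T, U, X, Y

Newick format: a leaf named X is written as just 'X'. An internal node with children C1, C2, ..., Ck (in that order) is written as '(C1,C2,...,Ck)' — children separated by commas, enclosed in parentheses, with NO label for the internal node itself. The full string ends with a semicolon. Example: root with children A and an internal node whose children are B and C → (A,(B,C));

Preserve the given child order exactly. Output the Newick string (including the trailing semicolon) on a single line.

internal I4 with children ['I1', 'I3']
  internal I1 with children ['U', 'X', 'G']
    leaf 'U' → 'U'
    leaf 'X' → 'X'
    leaf 'G' → 'G'
  → '(U,X,G)'
  internal I3 with children ['S', 'I2']
    leaf 'S' → 'S'
    internal I2 with children ['I0', 'R']
      internal I0 with children ['Y', 'P', 'C', 'T']
        leaf 'Y' → 'Y'
        leaf 'P' → 'P'
        leaf 'C' → 'C'
        leaf 'T' → 'T'
      → '(Y,P,C,T)'
      leaf 'R' → 'R'
    → '((Y,P,C,T),R)'
  → '(S,((Y,P,C,T),R))'
→ '((U,X,G),(S,((Y,P,C,T),R)))'
Final: ((U,X,G),(S,((Y,P,C,T),R)));

Answer: ((U,X,G),(S,((Y,P,C,T),R)));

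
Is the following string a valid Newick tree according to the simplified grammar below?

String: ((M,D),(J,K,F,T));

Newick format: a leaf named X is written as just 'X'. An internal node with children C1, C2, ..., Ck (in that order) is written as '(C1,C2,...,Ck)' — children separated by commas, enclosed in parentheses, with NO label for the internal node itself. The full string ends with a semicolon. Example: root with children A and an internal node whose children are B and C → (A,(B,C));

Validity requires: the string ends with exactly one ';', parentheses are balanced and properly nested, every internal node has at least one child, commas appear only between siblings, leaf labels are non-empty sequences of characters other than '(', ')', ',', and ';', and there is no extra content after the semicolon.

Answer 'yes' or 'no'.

Answer: yes

Derivation:
Input: ((M,D),(J,K,F,T));
Paren balance: 3 '(' vs 3 ')' OK
Ends with single ';': True
Full parse: OK
Valid: True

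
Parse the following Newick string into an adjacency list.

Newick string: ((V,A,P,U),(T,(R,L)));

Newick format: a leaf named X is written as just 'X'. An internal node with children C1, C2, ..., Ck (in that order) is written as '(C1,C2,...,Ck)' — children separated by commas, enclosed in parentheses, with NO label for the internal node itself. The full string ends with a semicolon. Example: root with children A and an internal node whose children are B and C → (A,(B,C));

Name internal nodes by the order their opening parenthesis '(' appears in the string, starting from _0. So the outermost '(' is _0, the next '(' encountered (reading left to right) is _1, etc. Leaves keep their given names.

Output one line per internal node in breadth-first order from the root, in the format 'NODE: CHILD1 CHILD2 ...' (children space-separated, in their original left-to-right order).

Input: ((V,A,P,U),(T,(R,L)));
Scanning left-to-right, naming '(' by encounter order:
  pos 0: '(' -> open internal node _0 (depth 1)
  pos 1: '(' -> open internal node _1 (depth 2)
  pos 9: ')' -> close internal node _1 (now at depth 1)
  pos 11: '(' -> open internal node _2 (depth 2)
  pos 14: '(' -> open internal node _3 (depth 3)
  pos 18: ')' -> close internal node _3 (now at depth 2)
  pos 19: ')' -> close internal node _2 (now at depth 1)
  pos 20: ')' -> close internal node _0 (now at depth 0)
Total internal nodes: 4
BFS adjacency from root:
  _0: _1 _2
  _1: V A P U
  _2: T _3
  _3: R L

Answer: _0: _1 _2
_1: V A P U
_2: T _3
_3: R L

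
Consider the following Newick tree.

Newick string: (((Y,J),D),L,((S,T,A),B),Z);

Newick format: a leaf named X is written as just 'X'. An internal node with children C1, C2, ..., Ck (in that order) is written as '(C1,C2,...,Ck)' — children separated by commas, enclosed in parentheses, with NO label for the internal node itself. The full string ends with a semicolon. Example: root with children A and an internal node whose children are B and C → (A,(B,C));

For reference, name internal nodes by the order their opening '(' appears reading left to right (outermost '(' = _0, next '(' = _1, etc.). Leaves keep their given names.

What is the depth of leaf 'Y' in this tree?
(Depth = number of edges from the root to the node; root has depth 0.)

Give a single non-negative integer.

Answer: 3

Derivation:
Newick: (((Y,J),D),L,((S,T,A),B),Z);
Naming internals by '(' encounter order: outermost '(' = _0, next = _1, ...
Query node: Y
Path from root: _0 -> _1 -> _2 -> Y
Depth of Y: 3 (number of edges from root)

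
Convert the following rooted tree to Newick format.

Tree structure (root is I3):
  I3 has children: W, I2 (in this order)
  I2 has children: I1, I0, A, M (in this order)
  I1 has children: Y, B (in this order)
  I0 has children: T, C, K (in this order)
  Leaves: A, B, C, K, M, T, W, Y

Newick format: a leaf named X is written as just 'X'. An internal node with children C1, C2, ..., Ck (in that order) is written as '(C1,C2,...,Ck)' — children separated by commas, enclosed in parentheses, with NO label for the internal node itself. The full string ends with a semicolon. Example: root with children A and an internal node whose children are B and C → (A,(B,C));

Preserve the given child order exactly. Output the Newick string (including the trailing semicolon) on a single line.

internal I3 with children ['W', 'I2']
  leaf 'W' → 'W'
  internal I2 with children ['I1', 'I0', 'A', 'M']
    internal I1 with children ['Y', 'B']
      leaf 'Y' → 'Y'
      leaf 'B' → 'B'
    → '(Y,B)'
    internal I0 with children ['T', 'C', 'K']
      leaf 'T' → 'T'
      leaf 'C' → 'C'
      leaf 'K' → 'K'
    → '(T,C,K)'
    leaf 'A' → 'A'
    leaf 'M' → 'M'
  → '((Y,B),(T,C,K),A,M)'
→ '(W,((Y,B),(T,C,K),A,M))'
Final: (W,((Y,B),(T,C,K),A,M));

Answer: (W,((Y,B),(T,C,K),A,M));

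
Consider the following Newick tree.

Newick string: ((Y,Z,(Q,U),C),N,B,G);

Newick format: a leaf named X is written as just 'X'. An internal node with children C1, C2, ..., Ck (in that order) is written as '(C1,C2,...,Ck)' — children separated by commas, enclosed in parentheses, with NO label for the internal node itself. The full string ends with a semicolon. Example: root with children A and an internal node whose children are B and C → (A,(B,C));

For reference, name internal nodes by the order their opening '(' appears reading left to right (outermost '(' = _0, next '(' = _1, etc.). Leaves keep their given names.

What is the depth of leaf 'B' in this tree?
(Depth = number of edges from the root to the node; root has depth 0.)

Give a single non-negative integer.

Answer: 1

Derivation:
Newick: ((Y,Z,(Q,U),C),N,B,G);
Naming internals by '(' encounter order: outermost '(' = _0, next = _1, ...
Query node: B
Path from root: _0 -> B
Depth of B: 1 (number of edges from root)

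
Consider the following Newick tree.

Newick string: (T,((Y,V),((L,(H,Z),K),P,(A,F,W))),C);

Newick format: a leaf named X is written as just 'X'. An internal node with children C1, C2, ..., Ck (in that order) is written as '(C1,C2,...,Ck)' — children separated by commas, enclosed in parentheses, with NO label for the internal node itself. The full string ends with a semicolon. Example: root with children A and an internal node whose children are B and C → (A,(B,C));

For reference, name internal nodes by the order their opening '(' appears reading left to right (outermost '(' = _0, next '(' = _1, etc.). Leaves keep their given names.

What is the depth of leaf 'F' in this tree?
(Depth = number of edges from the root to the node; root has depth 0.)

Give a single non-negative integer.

Answer: 4

Derivation:
Newick: (T,((Y,V),((L,(H,Z),K),P,(A,F,W))),C);
Naming internals by '(' encounter order: outermost '(' = _0, next = _1, ...
Query node: F
Path from root: _0 -> _1 -> _3 -> _6 -> F
Depth of F: 4 (number of edges from root)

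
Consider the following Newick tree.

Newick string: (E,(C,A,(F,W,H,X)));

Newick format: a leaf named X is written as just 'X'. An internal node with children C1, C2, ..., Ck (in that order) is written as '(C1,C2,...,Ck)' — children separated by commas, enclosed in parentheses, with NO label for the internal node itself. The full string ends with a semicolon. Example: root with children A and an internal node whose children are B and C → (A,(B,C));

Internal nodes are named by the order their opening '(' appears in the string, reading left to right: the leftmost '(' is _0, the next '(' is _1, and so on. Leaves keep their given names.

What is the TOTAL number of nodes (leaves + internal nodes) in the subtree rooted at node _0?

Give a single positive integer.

Answer: 10

Derivation:
Newick: (E,(C,A,(F,W,H,X)));
Locate _0: it is the '(' at position 0 (the 1st '(' reading left to right).
Query: subtree rooted at _0
_0: subtree_size = 1 + 9
  E: subtree_size = 1 + 0
  _1: subtree_size = 1 + 7
    C: subtree_size = 1 + 0
    A: subtree_size = 1 + 0
    _2: subtree_size = 1 + 4
      F: subtree_size = 1 + 0
      W: subtree_size = 1 + 0
      H: subtree_size = 1 + 0
      X: subtree_size = 1 + 0
Total subtree size of _0: 10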